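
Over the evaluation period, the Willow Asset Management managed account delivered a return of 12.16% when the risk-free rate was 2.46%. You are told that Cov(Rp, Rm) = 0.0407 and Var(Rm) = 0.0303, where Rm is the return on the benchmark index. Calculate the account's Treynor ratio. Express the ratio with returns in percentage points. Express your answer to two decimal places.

β = Cov / Var = 0.0407 / 0.0303 = 1.3432
Treynor = (Rp − Rf) / β = (12.16% − 2.46%) / 1.3432 = 9.70 / 1.3432 = 7.2216

7.22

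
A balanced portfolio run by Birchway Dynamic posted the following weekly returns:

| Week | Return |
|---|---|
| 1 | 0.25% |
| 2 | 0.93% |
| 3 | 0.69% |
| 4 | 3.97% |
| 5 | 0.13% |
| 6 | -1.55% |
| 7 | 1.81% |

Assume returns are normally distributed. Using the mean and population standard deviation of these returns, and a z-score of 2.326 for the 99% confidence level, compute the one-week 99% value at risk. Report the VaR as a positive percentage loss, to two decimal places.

2.77

r̄ = (0.25 + 0.93 + 0.69 + 3.97 + 0.13 − 1.55 + 1.81) / 7 = 6.230 / 7 = 0.8900%
Population std dev = √[17.3152 / 7] = 1.5728%
VaR = −(r̄ − z·σ) = −(0.8900 − 2.326 × 1.5728) = −(-2.7683) = 2.7683%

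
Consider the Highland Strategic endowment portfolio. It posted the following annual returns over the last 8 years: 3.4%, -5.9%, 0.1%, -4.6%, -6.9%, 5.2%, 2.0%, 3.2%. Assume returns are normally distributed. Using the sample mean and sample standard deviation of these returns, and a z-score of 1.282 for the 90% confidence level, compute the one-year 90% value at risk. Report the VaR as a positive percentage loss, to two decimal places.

6.47

r̄ = (3.4 − 5.9 + 0.1 − 4.6 − 6.9 + 5.2 + 2 + 3.2) / 8 = -3.50 / 8 = -0.4375%
Σ(r − r̄)² = 154.8988; sample σ = √(154.8988/7) = 4.7041%
VaR = −(r̄ − z·σ) = −(-0.4375 − 1.282 × 4.7041) = −(-6.4682) = 6.4682%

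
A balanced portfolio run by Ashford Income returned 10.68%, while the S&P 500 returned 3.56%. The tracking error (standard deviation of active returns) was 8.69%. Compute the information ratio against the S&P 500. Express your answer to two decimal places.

0.82

IR = (Rp − Rb) / TE = (10.68% − 3.56%) / 8.69% = 7.12% / 8.69% = 0.8193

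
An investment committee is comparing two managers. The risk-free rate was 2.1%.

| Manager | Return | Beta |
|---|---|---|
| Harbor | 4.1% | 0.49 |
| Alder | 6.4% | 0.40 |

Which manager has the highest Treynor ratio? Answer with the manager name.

Harbor: Treynor = (4.1% − 2.1%) / 0.49 = 4.082
Alder: Treynor = (6.4% − 2.1%) / 0.40 = 10.750
Highest: Alder (10.750).

Alder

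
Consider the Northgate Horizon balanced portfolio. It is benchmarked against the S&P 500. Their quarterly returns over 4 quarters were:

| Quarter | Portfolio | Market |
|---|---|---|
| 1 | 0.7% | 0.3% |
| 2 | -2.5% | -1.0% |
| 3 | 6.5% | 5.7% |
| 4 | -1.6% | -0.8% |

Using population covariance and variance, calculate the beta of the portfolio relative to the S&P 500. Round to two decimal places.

r̄p = 0.7750%,  r̄m = 1.0500%
Cov = Σ(rp − r̄p)(rm − r̄m) / 4 = 9.4463
Var(rm) = Σ(rm − r̄m)² / 4 = 7.4525
β = Cov / Var = 9.4463 / 7.4525 = 1.2675

1.27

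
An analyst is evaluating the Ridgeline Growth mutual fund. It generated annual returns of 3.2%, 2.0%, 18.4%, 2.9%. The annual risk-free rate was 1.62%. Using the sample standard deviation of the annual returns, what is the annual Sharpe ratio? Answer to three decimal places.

Mean return r̄ = 26.50 / 4 = 6.6250%
Σ(r − r̄)² = (3.2 − 6.6250)² + (2 − 6.6250)² + … = 185.6475
σ = √[185.6475 / 3] = 7.8665%
Sharpe = (r̄ − rf) / σ = (6.6250 − 1.62) / 7.8665 = 5.0050 / 7.8665 = 0.6362

0.636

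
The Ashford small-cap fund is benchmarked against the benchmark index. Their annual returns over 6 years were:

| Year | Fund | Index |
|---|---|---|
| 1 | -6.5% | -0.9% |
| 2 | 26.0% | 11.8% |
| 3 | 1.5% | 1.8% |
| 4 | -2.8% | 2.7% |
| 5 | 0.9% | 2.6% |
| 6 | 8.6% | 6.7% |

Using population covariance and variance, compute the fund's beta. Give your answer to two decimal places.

2.52

r̄p = 4.6167%,  r̄m = 4.1167%
Cov = Σ(rp − r̄p)(rm − r̄m) / 6 = 42.2864
Var(rm) = Σ(rm − r̄m)² / 6 = 16.7581
β = Cov / Var = 42.2864 / 16.7581 = 2.5233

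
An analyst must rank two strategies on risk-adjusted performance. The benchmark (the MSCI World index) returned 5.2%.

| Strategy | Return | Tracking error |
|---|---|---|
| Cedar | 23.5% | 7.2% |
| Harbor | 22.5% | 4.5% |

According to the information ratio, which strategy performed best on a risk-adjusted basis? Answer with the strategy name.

Harbor

Cedar: IR = (23.5% − 5.2%) / 7.2% = 2.542
Harbor: IR = (22.5% − 5.2%) / 4.5% = 3.844
Highest: Harbor (3.844).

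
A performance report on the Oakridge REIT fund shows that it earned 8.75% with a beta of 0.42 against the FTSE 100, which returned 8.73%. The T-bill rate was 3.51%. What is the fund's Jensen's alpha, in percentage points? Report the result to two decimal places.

3.05

CAPM expected return = Rf + β(Rm − Rf) = 3.51% + 0.42 × (8.73% − 3.51%) = 3.51 + 0.42 × 5.22 = 5.7024%
Jensen's α = Rp − E[R] = 8.75% − 5.7024% = 3.0476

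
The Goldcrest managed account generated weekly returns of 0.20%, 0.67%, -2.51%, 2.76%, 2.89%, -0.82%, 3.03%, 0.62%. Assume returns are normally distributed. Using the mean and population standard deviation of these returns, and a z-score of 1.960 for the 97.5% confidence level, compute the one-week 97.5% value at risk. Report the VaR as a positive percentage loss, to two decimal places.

2.76

r̄ = (0.2 + 0.67 − 2.51 + 2.76 + 2.89 − 0.82 + 3.03 + 0.62) / 8 = 6.840 / 8 = 0.8550%
Population σ = √[Σ(r − r̄)² / 8] = √[27.1482 / 8] = √3.3935 = 1.8421%
VaR = −(r̄ − z·σ) = −(0.8550 − 1.960 × 1.8421) = −(-2.7555) = 2.7555%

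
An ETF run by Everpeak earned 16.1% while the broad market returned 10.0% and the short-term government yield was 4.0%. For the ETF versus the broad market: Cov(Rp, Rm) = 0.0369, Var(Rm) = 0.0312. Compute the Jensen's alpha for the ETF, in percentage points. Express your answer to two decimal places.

β = Cov / Var = 0.0369 / 0.0312 = 1.1827
E[R] = Rf + β(Rm − Rf) = 4.0% + 1.1827 × (10.0% − 4.0%) = 11.0962%
α = Rp − E[R] = 16.1% − 11.0962% = 5.0038

5.00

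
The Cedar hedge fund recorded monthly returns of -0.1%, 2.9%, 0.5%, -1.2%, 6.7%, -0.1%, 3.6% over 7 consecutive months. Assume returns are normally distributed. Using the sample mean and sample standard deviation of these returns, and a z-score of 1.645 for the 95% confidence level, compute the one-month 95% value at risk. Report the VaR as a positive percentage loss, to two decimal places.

2.82

μ = (-0.1 + 2.9 + 0.5 − 1.2 + 6.7 − 0.1 + 3.6) / 7 = 12.30 / 7 = 1.7571%
Σ(r − μ)² = (-0.1 − 1.7571)² + (2.9 − 1.7571)² + … = 46.3571
σ = √[46.3571 / 6] = 2.7796%
VaR = −(μ − z·σ) = −(1.7571 − 1.645 × 2.7796) = −(-2.8153) = 2.8153%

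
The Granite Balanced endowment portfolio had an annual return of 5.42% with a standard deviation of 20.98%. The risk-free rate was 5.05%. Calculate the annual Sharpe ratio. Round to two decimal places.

0.02

Sharpe = (Rp − Rf) / σp = (5.42% − 5.05%) / 20.98% = 0.37% / 20.98% = 0.0176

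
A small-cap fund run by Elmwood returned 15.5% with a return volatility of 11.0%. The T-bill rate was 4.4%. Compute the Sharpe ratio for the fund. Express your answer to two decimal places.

1.01

Sharpe = (Rp − Rf) / σp = (15.5% − 4.4%) / 11.0% = 11.10% / 11.0% = 1.0091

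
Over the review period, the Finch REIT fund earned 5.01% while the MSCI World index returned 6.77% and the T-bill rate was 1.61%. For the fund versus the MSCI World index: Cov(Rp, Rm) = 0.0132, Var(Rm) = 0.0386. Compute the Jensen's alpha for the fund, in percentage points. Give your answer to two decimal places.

1.64

β = Cov / Var = 0.0132 / 0.0386 = 0.3420
E[R] = Rf + β(Rm − Rf) = 1.61% + 0.3420 × (6.77% − 1.61%) = 3.3747%
α = Rp − E[R] = 5.01% − 3.3747% = 1.6353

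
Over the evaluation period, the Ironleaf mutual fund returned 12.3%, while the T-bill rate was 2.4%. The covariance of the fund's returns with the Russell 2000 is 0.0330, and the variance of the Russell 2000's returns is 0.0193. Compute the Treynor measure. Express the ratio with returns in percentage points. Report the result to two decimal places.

5.79

β = Cov / Var = 0.0330 / 0.0193 = 1.7098
Treynor = (Rp − Rf) / β = (12.3% − 2.4%) / 1.7098 = 9.90 / 1.7098 = 5.7902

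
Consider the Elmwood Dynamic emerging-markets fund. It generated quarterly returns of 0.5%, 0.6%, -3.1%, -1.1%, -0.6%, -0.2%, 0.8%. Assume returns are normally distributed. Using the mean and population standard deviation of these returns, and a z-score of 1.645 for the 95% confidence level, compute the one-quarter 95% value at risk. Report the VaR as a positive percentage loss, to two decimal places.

r̄ = (0.5 + 0.6 − 3.1 − 1.1 − 0.6 − 0.2 + 0.8) / 7 = -3.10 / 7 = -0.4429%
Σ(r − r̄)² = 11.0971; population σ = √(11.0971/7) = 1.2591%
VaR = −(r̄ − z·σ) = −(-0.4429 − 1.645 × 1.2591) = −(-2.5141) = 2.5141%

2.51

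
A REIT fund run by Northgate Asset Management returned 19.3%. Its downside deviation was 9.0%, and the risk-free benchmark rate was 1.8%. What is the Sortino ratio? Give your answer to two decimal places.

Sortino = (Rp − Rf) / σd = (19.3% − 1.8%) / 9.0% = 17.50% / 9.0% = 1.9444

1.94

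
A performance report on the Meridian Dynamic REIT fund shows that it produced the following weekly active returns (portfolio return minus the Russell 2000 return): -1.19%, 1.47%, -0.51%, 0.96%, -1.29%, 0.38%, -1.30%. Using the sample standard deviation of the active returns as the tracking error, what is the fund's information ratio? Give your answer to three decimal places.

μ = (-1.19 + 1.47 − 0.51 + 0.96 − 1.29 + 0.38 − 1.3) / 7 = -0.2114%
Σ(r − μ)² = (-1.19 − (-0.2114))² + (1.47 − (-0.2114))² + … = 7.9443
sample σ = √(7.9443 / 6) = √1.3241 = 1.1507%
IR = μ / tracking error = -0.2114 / 1.1507 = -0.1837

-0.184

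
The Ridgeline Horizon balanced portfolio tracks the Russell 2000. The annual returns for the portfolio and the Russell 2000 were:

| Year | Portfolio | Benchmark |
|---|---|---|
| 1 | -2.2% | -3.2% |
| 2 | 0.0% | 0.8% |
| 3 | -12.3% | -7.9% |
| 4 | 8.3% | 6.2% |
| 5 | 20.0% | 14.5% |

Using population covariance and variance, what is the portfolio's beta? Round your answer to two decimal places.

1.39

r̄p = 2.7600%,  r̄m = 2.0800%
Cov = Σ(rp − r̄p)(rm − r̄m) / 5 = 83.3932
Var(rm) = Σ(rm − r̄m)² / 5 = 60.0696
β = Cov / Var = 83.3932 / 60.0696 = 1.3883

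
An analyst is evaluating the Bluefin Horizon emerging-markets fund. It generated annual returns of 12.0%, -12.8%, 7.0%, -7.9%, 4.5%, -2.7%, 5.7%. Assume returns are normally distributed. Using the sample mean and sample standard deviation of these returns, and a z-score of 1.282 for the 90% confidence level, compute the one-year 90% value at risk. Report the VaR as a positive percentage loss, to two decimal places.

Mean return μ = 5.80 / 7 = 0.8286%
Sample σ = √[Σ(r − μ)² / 6] = √[474.4743 / 6] = √79.0791 = 8.8926%
VaR = −(μ − z·σ) = −(0.8286 − 1.282 × 8.8926) = −(-10.5717) = 10.5717%

10.57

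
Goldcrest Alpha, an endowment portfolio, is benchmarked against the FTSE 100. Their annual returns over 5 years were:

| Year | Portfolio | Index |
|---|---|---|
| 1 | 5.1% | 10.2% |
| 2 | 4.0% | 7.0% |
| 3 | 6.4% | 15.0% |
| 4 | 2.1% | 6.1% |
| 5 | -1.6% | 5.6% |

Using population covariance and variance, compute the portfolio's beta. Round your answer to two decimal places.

r̄p = 3.2000%,  r̄m = 8.7800%
Cov = Σ(rp − r̄p)(rm − r̄m) / 5 = 7.8780
Var(rm) = Σ(rm − r̄m)² / 5 = 12.2336
β = Cov / Var = 7.8780 / 12.2336 = 0.6440

0.64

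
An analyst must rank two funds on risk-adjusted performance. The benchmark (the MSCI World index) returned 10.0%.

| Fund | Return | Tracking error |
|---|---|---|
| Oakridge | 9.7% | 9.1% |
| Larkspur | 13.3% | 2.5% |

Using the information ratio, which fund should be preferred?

Larkspur

Oakridge: IR = (9.7% − 10.0%) / 9.1% = -0.033
Larkspur: IR = (13.3% − 10.0%) / 2.5% = 1.320
Highest: Larkspur (1.320).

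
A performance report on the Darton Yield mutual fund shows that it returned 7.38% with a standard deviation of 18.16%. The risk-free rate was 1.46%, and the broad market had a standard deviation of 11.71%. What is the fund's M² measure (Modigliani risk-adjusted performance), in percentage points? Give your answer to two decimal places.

5.28

Sharpe = (Rp − Rf) / σp = (7.38% − 1.46%) / 18.16% = 0.3260
M² = Rf + Sharpe × σm = 1.46% + 0.3260 × 11.71% = 5.2775%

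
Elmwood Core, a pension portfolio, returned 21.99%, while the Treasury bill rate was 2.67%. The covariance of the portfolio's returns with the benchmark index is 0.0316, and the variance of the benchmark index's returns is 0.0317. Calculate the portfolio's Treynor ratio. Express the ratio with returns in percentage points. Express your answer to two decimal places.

β = Cov / Var = 0.0316 / 0.0317 = 0.9968
Treynor = (Rp − Rf) / β = (21.99% − 2.67%) / 0.9968 = 19.32 / 0.9968 = 19.3820

19.38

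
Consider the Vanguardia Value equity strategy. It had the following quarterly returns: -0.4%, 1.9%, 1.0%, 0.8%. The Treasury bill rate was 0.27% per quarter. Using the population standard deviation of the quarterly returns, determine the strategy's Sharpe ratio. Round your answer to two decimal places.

0.68

μ = (-0.4 + 1.9 + 1 + 0.8) / 4 = 0.8250%
Population σ = √[Σ(r − μ)² / 4] = √[2.6875 / 4] = √0.6719 = 0.8197%
Sharpe = (μ − rf) / σ = (0.8250 − 0.27) / 0.8197 = 0.5550 / 0.8197 = 0.6771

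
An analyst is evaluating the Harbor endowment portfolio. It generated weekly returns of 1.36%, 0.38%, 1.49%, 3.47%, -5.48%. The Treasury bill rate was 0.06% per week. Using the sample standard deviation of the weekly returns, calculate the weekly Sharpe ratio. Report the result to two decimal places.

r̄ = (1.36 + 0.38 + 1.49 + 3.47 − 5.48) / 5 = 0.2440%
Sample std dev = √[45.9877 / 4] = 3.3907%
Sharpe = (r̄ − rf) / σ = (0.2440 − 0.06) / 3.3907 = 0.1840 / 3.3907 = 0.0543

0.05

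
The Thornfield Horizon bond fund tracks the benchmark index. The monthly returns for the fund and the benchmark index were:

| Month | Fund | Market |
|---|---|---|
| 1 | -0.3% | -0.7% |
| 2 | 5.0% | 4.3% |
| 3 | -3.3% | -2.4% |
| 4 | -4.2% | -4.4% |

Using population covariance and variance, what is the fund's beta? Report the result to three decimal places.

r̄p = -0.7000%,  r̄m = -0.8000%
Cov = Σ(rp − r̄p)(rm − r̄m) / 4 = 11.4675
Var(rm) = Σ(rm − r̄m)² / 4 = 10.3850
β = Cov / Var = 11.4675 / 10.3850 = 1.1042

1.104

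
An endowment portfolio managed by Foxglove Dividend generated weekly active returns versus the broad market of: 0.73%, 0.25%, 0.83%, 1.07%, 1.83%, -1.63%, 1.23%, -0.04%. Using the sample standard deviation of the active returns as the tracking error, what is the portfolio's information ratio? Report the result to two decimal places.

0.51

r̄ = (0.73 + 0.25 + 0.83 + 1.07 + 1.83 − 1.63 + 1.23 − 0.04) / 8 = 0.5338%
Σ(r − r̄)² = (0.73 − 0.5338)² + (0.25 − 0.5338)² + … = 7.6704
σ = √[7.6704 / 7] = 1.0468%
IR = r̄ / tracking error = 0.5338 / 1.0468 = 0.5099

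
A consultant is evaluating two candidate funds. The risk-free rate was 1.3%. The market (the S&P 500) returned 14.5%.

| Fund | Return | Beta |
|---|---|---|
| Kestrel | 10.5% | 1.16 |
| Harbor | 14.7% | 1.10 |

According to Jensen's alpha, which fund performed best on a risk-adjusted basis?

Harbor

Kestrel: α = 10.5% − [1.3% + 1.16 × (14.5% − 1.3%)] = -6.112
Harbor: α = 14.7% − [1.3% + 1.10 × (14.5% − 1.3%)] = -1.120
Highest: Harbor (-1.120).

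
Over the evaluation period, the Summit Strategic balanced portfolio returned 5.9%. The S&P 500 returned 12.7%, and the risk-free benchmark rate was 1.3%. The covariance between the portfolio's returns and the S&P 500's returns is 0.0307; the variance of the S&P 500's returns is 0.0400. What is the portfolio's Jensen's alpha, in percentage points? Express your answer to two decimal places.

β = Cov / Var = 0.0307 / 0.0400 = 0.7675
E[R] = Rf + β(Rm − Rf) = 1.3% + 0.7675 × (12.7% − 1.3%) = 10.0495%
α = Rp − E[R] = 5.9% − 10.0495% = -4.1495

-4.15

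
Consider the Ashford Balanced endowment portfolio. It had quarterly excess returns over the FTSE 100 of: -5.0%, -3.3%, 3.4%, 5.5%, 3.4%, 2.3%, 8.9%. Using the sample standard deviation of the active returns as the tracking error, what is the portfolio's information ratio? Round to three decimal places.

0.448

r̄ = (-5 − 3.3 + 3.4 + 5.5 + 3.4 + 2.3 + 8.9) / 7 = 2.1714%
Σ(r − r̄)² = (-5 − 2.1714)² + (-3.3 − 2.1714)² + … = 140.7543
σ = √[140.7543 / 6] = 4.8435%
IR = r̄ / tracking error = 2.1714 / 4.8435 = 0.4483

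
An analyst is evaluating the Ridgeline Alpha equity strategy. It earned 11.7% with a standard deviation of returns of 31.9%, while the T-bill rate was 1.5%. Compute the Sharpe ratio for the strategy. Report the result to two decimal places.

0.32

Sharpe = (Rp − Rf) / σp = (11.7% − 1.5%) / 31.9% = 10.20% / 31.9% = 0.3197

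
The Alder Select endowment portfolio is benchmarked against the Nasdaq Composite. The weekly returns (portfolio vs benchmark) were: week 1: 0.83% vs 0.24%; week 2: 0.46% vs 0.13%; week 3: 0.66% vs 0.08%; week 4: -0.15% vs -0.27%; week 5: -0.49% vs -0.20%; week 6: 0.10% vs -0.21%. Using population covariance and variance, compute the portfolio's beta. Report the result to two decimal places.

r̄p = 0.2350%,  r̄m = -0.0383%
Cov = Σ(rp − r̄p)(rm − r̄m) / 6 = 0.0806
Var(rm) = Σ(rm − r̄m)² / 6 = 0.0382
β = Cov / Var = 0.0806 / 0.0382 = 2.1099

2.11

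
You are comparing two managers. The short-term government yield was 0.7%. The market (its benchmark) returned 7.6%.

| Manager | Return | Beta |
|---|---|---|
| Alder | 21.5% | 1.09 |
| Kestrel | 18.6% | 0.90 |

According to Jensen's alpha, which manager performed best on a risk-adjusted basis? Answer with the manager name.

Alder

Alder: α = 21.5% − [0.7% + 1.09 × (7.6% − 0.7%)] = 13.279
Kestrel: α = 18.6% − [0.7% + 0.90 × (7.6% − 0.7%)] = 11.690
Highest: Alder (13.279).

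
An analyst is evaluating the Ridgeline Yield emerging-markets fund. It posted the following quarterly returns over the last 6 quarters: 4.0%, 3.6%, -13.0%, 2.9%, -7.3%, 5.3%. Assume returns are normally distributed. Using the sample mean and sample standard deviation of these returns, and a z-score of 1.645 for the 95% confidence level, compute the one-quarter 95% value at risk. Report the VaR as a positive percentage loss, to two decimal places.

r̄ = (4 + 3.6 − 13 + 2.9 − 7.3 + 5.3) / 6 = -4.50 / 6 = -0.7500%
Sample std dev = √[284.3750 / 5] = 7.5416%
VaR = −(r̄ − z·σ) = −(-0.7500 − 1.645 × 7.5416) = −(-13.1559) = 13.1559%

13.16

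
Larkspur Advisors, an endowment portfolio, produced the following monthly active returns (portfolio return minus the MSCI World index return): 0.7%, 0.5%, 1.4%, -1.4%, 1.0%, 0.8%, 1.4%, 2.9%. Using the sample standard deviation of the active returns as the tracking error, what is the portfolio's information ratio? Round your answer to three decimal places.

0.763

r̄ = (0.7 + 0.5 + 1.4 − 1.4 + 1 + 0.8 + 1.4 + 2.9) / 8 = 7.30 / 8 = 0.9125%
Sample σ = √[Σ(r − r̄)² / 7] = √[10.0088 / 7] = √1.4298 = 1.1957%
IR = r̄ / tracking error = 0.9125 / 1.1957 = 0.7632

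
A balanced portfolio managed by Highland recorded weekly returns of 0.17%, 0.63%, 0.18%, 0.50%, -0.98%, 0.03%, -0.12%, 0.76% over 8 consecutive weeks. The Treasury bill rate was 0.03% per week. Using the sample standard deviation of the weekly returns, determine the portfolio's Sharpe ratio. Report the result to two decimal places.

0.21

μ = (0.17 + 0.63 + 0.18 + 0.5 − 0.98 + 0.03 − 0.12 + 0.76) / 8 = 0.1463%
Σ(r − μ)² = 2.0904; sample σ = √(2.0904/7) = 0.5465%
Sharpe = (μ − rf) / σ = (0.1463 − 0.03) / 0.5465 = 0.1163 / 0.5465 = 0.2128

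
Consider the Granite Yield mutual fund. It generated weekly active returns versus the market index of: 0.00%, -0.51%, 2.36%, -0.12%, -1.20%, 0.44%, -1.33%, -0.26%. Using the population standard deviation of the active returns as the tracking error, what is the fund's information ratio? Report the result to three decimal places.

-0.072

μ = (0 − 0.51 + 2.36 − 0.12 − 1.2 + 0.44 − 1.33 − 0.26) / 8 = -0.0775%
Σ(r − μ)² = 9.2662; population σ = √(9.2662/8) = 1.0762%
IR = μ / tracking error = -0.0775 / 1.0762 = -0.0720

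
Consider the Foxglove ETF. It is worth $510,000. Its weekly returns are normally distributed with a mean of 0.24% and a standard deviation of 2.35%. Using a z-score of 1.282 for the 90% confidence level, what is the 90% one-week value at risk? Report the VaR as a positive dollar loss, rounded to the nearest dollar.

Return at the 90% tail: μ − z·σ = 0.24% − 1.282 × 2.35% = 0.24 − 3.0127 = -2.7727%
VaR = −(-2.7727%) × $510,000 = 2.7727% × $510,000 = $14,141

$14,141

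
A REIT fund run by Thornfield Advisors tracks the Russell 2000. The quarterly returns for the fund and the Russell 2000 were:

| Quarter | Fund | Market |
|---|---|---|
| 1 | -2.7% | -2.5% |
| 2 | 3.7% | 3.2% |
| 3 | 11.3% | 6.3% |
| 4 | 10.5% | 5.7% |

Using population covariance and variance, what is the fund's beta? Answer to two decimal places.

1.60

r̄p = 5.7000%,  r̄m = 3.1750%
Cov = Σ(rp − r̄p)(rm − r̄m) / 4 = 19.3100
Var(rm) = Σ(rm − r̄m)² / 4 = 12.0869
β = Cov / Var = 19.3100 / 12.0869 = 1.5976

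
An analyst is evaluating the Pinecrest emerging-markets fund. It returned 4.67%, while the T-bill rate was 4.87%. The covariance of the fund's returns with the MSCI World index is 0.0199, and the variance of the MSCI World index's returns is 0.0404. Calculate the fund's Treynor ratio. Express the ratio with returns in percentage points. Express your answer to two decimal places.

-0.41

β = Cov / Var = 0.0199 / 0.0404 = 0.4926
Treynor = (Rp − Rf) / β = (4.67% − 4.87%) / 0.4926 = -0.20 / 0.4926 = -0.4060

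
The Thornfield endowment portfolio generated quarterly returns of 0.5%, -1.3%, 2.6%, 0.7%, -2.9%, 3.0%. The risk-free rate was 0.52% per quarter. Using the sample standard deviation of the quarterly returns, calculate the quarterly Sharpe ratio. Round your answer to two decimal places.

-0.04

μ = (0.5 − 1.3 + 2.6 + 0.7 − 2.9 + 3) / 6 = 0.4333%
Σ(r − μ)² = (0.5 − 0.4333)² + (-1.3 − 0.4333)² + (2.6 − 0.4333)² + … = 25.4733
σ = √[25.4733 / 5] = 2.2571%
Sharpe = (μ − rf) / σ = (0.4333 − 0.52) / 2.2571 = -0.0867 / 2.2571 = -0.0384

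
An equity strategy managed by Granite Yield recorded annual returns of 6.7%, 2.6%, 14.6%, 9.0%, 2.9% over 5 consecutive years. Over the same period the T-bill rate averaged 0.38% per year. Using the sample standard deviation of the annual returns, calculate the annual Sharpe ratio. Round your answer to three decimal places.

1.371

r̄ = (6.7 + 2.6 + 14.6 + 9 + 2.9) / 5 = 7.1600%
Σ(r − r̄)² = (6.7 − 7.1600)² + (2.6 − 7.1600)² + (14.6 − 7.1600)² + … = 97.8920
σ = √[97.8920 / 4] = 4.9470%
Sharpe = (r̄ − rf) / σ = (7.1600 − 0.38) / 4.9470 = 6.7800 / 4.9470 = 1.3705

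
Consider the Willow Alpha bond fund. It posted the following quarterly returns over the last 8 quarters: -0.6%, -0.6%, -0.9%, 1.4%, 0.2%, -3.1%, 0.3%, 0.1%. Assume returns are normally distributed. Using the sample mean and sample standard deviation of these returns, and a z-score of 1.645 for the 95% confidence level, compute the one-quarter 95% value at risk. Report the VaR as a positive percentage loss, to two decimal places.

2.55

r̄ = (-0.6 − 0.6 − 0.9 + 1.4 + 0.2 − 3.1 + 0.3 + 0.1) / 8 = -3.20 / 8 = -0.4000%
Σ(r − r̄)² = 11.9600; sample σ = √(11.9600/7) = 1.3071%
VaR = −(r̄ − z·σ) = −(-0.4000 − 1.645 × 1.3071) = −(-2.5502) = 2.5502%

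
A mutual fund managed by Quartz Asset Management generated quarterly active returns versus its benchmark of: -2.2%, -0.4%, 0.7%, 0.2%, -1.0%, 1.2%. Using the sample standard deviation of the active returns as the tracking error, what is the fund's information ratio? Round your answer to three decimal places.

Mean return r̄ = -1.50 / 6 = -0.2500%
Σ(r − r̄)² = 7.5950; sample σ = √(7.5950/5) = 1.2325%
IR = r̄ / tracking error = -0.2500 / 1.2325 = -0.2028

-0.203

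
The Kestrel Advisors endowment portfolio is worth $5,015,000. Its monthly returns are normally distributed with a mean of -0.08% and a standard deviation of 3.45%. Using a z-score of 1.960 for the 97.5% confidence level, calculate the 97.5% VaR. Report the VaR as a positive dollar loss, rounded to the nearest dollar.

Return at the 97.5% tail: μ − z·σ = -0.08% − 1.960 × 3.45% = -0.08 − 6.7620 = -6.8420%
VaR = −(-6.8420%) × $5,015,000 = 6.8420% × $5,015,000 = $343,126

$343,126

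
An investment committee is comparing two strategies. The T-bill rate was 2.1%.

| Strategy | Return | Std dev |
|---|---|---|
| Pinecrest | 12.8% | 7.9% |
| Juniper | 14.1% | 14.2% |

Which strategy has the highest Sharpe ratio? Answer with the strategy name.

Pinecrest

Pinecrest: Sharpe ratio = (12.8% − 2.1%) / 7.9% = 1.354
Juniper: Sharpe ratio = (14.1% − 2.1%) / 14.2% = 0.845
Highest: Pinecrest (1.354).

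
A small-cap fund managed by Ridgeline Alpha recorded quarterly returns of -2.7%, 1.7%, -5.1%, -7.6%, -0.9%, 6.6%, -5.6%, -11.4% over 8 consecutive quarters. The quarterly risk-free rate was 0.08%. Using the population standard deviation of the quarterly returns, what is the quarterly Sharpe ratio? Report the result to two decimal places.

Mean return r̄ = -25.00 / 8 = -3.1250%
Population std dev = √[221.5150 / 8] = 5.2621%
Sharpe = (r̄ − rf) / σ = (-3.1250 − 0.08) / 5.2621 = -3.2050 / 5.2621 = -0.6091

-0.61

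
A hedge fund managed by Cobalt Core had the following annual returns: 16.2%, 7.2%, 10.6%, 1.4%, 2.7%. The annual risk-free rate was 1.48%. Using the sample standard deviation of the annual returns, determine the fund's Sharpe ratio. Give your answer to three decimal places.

Mean return μ = 38.10 / 5 = 7.6200%
Σ(r − μ)² = (16.2 − 7.6200)² + (7.2 − 7.6200)² + … = 145.5680
sample σ = √(145.5680 / 4) = √36.3920 = 6.0326%
Sharpe = (μ − rf) / σ = (7.6200 − 1.48) / 6.0326 = 6.1400 / 6.0326 = 1.0178

1.018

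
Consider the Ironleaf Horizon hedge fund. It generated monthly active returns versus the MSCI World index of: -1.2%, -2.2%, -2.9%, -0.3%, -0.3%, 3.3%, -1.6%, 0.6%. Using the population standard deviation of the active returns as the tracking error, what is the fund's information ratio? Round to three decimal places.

-0.319

r̄ = (-1.2 − 2.2 − 2.9 − 0.3 − 0.3 + 3.3 − 1.6 + 0.6) / 8 = -4.60 / 8 = -0.5750%
Σ(r − r̄)² = 26.0350; population σ = √(26.0350/8) = 1.8040%
IR = r̄ / tracking error = -0.5750 / 1.8040 = -0.3187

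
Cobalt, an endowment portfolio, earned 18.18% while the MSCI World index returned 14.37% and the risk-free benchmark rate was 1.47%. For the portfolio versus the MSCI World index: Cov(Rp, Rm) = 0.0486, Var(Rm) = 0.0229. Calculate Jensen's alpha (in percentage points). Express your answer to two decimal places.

β = Cov / Var = 0.0486 / 0.0229 = 2.1223
E[R] = Rf + β(Rm − Rf) = 1.47% + 2.1223 × (14.37% − 1.47%) = 28.8477%
α = Rp − E[R] = 18.18% − 28.8477% = -10.6677

-10.67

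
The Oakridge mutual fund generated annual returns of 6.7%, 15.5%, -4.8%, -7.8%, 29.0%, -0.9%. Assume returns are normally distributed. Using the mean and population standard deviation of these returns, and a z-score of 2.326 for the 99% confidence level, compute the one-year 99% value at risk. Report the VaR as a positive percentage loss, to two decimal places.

r̄ = (6.7 + 15.5 − 4.8 − 7.8 + 29 − 0.9) / 6 = 6.2833%
Population std dev = √[973.9483 / 6] = 12.7407%
VaR = −(r̄ − z·σ) = −(6.2833 − 2.326 × 12.7407) = −(-23.3516) = 23.3516%

23.35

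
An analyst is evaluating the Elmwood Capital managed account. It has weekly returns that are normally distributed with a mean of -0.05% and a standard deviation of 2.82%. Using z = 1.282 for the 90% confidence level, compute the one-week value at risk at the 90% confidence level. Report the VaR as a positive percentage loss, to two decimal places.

VaR (as % loss) = −(μ − z·σ) = −(-0.05% − 1.282 × 2.82%) = −(-3.66524%) = 3.66524%

3.67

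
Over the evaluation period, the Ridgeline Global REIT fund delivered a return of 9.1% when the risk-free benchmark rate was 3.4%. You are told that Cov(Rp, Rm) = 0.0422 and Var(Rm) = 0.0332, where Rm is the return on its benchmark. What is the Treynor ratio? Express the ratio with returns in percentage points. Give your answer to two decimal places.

4.48

β = Cov / Var = 0.0422 / 0.0332 = 1.2711
Treynor = (Rp − Rf) / β = (9.1% − 3.4%) / 1.2711 = 5.70 / 1.2711 = 4.4843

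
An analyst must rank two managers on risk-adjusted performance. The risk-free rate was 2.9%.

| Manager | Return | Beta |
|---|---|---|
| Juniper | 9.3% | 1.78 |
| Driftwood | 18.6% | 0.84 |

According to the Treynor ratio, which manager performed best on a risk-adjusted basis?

Driftwood

Juniper: Treynor = (9.3% − 2.9%) / 1.78 = 3.596
Driftwood: Treynor = (18.6% − 2.9%) / 0.84 = 18.690
Highest: Driftwood (18.690).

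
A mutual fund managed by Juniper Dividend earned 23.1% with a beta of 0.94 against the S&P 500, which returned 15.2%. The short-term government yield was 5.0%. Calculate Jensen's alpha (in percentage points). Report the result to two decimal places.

CAPM expected return = Rf + β(Rm − Rf) = 5.0% + 0.94 × (15.2% − 5.0%) = 5 + 0.94 × 10.20 = 14.5880%
Jensen's α = Rp − E[R] = 23.1% − 14.5880% = 8.5120

8.51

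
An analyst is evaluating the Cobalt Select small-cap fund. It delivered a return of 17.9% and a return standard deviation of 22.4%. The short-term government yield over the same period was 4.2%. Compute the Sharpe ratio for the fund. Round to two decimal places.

Sharpe = (Rp − Rf) / σp = (17.9% − 4.2%) / 22.4% = 13.70% / 22.4% = 0.6116

0.61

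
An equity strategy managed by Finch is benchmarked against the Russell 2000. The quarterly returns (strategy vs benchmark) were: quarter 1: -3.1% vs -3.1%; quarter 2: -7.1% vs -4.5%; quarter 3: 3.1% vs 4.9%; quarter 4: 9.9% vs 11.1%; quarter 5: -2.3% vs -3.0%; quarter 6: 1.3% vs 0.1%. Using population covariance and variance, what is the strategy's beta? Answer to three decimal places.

r̄p = 0.3000%,  r̄m = 0.9167%
Cov = Σ(rp − r̄p)(rm − r̄m) / 6 = 28.6700
Var(rm) = Σ(rm − r̄m)² / 6 = 30.1747
β = Cov / Var = 28.6700 / 30.1747 = 0.9501

0.950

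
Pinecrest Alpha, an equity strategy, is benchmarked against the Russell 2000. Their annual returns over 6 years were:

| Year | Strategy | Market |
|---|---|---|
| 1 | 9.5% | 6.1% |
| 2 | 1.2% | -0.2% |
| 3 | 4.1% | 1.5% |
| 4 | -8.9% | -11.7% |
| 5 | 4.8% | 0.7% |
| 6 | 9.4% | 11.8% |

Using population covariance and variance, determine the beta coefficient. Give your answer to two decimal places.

0.84

r̄p = 3.3500%,  r̄m = 1.3667%
Cov = Σ(rp − r̄p)(rm − r̄m) / 6 = 42.4667
Var(rm) = Σ(rm − r̄m)² / 6 = 50.8189
β = Cov / Var = 42.4667 / 50.8189 = 0.8356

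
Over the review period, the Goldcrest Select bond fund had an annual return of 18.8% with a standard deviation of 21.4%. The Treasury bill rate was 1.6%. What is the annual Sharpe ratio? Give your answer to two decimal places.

0.80

Sharpe = (Rp − Rf) / σp = (18.8% − 1.6%) / 21.4% = 17.20% / 21.4% = 0.8037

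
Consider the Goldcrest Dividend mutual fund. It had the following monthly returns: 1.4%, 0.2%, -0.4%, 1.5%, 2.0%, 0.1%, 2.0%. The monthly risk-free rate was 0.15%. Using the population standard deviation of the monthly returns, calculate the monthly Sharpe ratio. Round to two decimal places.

0.90

Mean return r̄ = 6.80 / 7 = 0.9714%
Population std dev = √[5.8143 / 7] = 0.9114%
Sharpe = (r̄ − rf) / σ = (0.9714 − 0.15) / 0.9114 = 0.8214 / 0.9114 = 0.9013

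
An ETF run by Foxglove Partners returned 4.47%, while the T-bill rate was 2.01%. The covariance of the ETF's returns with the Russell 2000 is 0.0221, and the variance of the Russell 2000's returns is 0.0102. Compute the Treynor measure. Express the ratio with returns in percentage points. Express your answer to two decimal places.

1.14

β = Cov / Var = 0.0221 / 0.0102 = 2.1667
Treynor = (Rp − Rf) / β = (4.47% − 2.01%) / 2.1667 = 2.46 / 2.1667 = 1.1354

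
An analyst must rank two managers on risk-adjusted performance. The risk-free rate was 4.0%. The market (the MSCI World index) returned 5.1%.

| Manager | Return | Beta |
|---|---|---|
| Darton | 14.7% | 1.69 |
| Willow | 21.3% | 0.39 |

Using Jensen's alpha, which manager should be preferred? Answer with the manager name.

Willow

Darton: α = 14.7% − [4.0% + 1.69 × (5.1% − 4.0%)] = 8.841
Willow: α = 21.3% − [4.0% + 0.39 × (5.1% − 4.0%)] = 16.871
Highest: Willow (16.871).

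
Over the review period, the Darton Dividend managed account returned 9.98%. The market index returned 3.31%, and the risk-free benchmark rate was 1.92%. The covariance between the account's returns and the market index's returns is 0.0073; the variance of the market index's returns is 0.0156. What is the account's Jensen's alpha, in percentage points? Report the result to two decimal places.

β = Cov / Var = 0.0073 / 0.0156 = 0.4679
E[R] = Rf + β(Rm − Rf) = 1.92% + 0.4679 × (3.31% − 1.92%) = 2.5704%
α = Rp − E[R] = 9.98% − 2.5704% = 7.4096

7.41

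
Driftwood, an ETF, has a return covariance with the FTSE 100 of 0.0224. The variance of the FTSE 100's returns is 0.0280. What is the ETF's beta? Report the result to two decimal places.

β = Cov(Rp, Rm) / Var(Rm) = 0.0224 / 0.0280 = 0.8000

0.80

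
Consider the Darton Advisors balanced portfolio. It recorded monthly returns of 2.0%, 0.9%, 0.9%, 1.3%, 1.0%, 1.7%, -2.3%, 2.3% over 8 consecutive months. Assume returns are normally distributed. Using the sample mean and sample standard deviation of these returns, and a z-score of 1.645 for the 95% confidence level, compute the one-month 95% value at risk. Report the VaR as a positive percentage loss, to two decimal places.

1.37

μ = (2 + 0.9 + 0.9 + 1.3 + 1 + 1.7 − 2.3 + 2.3) / 8 = 0.9750%
Σ(r − μ)² = (2 − 0.9750)² + (0.9 − 0.9750)² + (0.9 − 0.9750)² + … = 14.1750
σ = √[14.1750 / 7] = 1.4230%
VaR = −(μ − z·σ) = −(0.9750 − 1.645 × 1.4230) = −(-1.3658) = 1.3658%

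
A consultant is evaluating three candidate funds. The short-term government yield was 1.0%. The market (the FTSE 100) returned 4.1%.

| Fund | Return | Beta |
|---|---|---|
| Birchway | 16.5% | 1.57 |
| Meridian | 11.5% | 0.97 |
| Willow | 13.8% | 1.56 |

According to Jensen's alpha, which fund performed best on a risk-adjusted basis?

Birchway: α = 16.5% − [1.0% + 1.57 × (4.1% − 1.0%)] = 10.633
Meridian: α = 11.5% − [1.0% + 0.97 × (4.1% − 1.0%)] = 7.493
Willow: α = 13.8% − [1.0% + 1.56 × (4.1% − 1.0%)] = 7.964
Highest: Birchway (10.633).

Birchway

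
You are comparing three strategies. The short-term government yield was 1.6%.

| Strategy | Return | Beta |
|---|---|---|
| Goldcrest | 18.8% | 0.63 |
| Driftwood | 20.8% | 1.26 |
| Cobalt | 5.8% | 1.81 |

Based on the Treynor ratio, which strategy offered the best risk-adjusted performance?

Goldcrest

Goldcrest: Treynor = (18.8% − 1.6%) / 0.63 = 27.302
Driftwood: Treynor = (20.8% − 1.6%) / 1.26 = 15.238
Cobalt: Treynor = (5.8% − 1.6%) / 1.81 = 2.320
Highest: Goldcrest (27.302).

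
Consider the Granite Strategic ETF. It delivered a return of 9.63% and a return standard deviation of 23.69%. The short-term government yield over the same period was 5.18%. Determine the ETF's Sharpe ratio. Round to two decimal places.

0.19

Sharpe = (Rp − Rf) / σp = (9.63% − 5.18%) / 23.69% = 4.45% / 23.69% = 0.1878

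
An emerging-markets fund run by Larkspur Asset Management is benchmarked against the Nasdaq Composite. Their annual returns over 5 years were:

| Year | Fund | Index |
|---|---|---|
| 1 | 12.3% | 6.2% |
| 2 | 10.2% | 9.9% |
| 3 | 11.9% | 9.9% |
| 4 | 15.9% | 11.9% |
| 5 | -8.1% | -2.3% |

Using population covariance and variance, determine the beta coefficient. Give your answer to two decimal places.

r̄p = 8.4400%,  r̄m = 7.1200%
Cov = Σ(rp − r̄p)(rm − r̄m) / 5 = 40.4852
Var(rm) = Σ(rm − r̄m)² / 5 = 25.5776
β = Cov / Var = 40.4852 / 25.5776 = 1.5828

1.58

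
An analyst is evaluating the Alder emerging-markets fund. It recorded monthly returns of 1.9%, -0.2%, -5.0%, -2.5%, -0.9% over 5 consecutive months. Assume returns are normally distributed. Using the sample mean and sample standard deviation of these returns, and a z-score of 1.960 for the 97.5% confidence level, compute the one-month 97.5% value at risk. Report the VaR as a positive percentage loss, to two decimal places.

6.41

r̄ = (1.9 − 0.2 − 5 − 2.5 − 0.9) / 5 = -1.3400%
Σ(r − r̄)² = (1.9 − (-1.3400))² + (-0.2 − (-1.3400))² + … = 26.7320
sample σ = √(26.7320 / 4) = √6.6830 = 2.5851%
VaR = −(r̄ − z·σ) = −(-1.3400 − 1.960 × 2.5851) = −(-6.4068) = 6.4068%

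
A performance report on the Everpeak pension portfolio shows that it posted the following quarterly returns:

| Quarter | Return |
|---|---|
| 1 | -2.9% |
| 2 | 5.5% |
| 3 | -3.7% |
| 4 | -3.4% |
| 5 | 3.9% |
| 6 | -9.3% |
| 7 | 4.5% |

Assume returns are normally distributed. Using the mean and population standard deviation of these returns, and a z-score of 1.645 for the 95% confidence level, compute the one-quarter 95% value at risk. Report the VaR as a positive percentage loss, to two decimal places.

9.15

r̄ = (-2.9 + 5.5 − 3.7 − 3.4 + 3.9 − 9.3 + 4.5) / 7 = -0.7714%
Population std dev = √[181.6943 / 7] = 5.0947%
VaR = −(r̄ − z·σ) = −(-0.7714 − 1.645 × 5.0947) = −(-9.1522) = 9.1522%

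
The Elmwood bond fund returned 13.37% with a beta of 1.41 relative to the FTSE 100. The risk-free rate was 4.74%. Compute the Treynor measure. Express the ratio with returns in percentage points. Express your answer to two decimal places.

6.12

Treynor = (Rp − Rf) / β = (13.37% − 4.74%) / 1.41 = 8.63 / 1.41 = 6.1206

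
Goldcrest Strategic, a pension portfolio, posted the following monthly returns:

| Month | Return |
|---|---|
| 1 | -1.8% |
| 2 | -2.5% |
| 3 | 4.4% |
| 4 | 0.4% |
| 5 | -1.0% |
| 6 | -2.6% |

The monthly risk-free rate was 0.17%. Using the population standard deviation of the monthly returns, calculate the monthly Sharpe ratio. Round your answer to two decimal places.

-0.28

r̄ = (-1.8 − 2.5 + 4.4 + 0.4 − 1 − 2.6) / 6 = -0.5167%
Population σ = √[Σ(r − r̄)² / 6] = √[35.1683 / 6] = √5.8614 = 2.4210%
Sharpe = (r̄ − rf) / σ = (-0.5167 − 0.17) / 2.4210 = -0.6867 / 2.4210 = -0.2836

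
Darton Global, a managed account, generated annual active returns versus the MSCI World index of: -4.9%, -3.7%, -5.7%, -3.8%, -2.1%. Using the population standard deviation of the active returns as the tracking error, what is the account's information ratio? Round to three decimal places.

μ = (-4.9 − 3.7 − 5.7 − 3.8 − 2.1) / 5 = -20.20 / 5 = -4.0400%
Population std dev = √[7.4320 / 5] = 1.2192%
IR = μ / tracking error = -4.0400 / 1.2192 = -3.3136

-3.314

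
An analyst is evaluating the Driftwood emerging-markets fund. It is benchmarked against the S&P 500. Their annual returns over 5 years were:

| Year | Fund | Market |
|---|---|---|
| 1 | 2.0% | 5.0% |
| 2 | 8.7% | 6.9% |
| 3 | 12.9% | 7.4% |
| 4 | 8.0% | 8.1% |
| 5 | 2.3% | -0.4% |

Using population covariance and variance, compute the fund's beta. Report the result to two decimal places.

r̄p = 6.7800%,  r̄m = 5.4000%
Cov = Σ(rp − r̄p)(rm − r̄m) / 5 = 9.2620
Var(rm) = Σ(rm − r̄m)² / 5 = 9.4680
β = Cov / Var = 9.2620 / 9.4680 = 0.9782

0.98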